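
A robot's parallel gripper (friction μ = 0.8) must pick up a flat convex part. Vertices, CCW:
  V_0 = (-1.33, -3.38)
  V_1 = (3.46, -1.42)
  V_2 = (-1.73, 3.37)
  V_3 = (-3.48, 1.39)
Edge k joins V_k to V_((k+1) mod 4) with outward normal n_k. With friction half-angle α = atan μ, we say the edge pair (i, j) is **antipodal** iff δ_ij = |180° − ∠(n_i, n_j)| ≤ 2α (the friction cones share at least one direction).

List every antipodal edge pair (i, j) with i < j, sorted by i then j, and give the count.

α = atan 0.8 = 38.66°;  2α = 77.32°
n_0 = (+0.3787, -0.9255)
n_1 = (+0.6782, +0.7349)
n_2 = (-0.7493, +0.6622)
n_3 = (-0.9117, -0.4109)
  (0,1): δ = 64.96°  ✓
  (0,2): δ = 26.27°  ✓
  (0,3): δ = 92.01°  ·
  (1,2): δ = 88.77°  ·
  (1,3): δ = 23.03°  ✓
  (2,3): δ = 114.27°  ·
antipodal pairs: 3

count = 3; pairs: (0,1), (0,2), (1,3)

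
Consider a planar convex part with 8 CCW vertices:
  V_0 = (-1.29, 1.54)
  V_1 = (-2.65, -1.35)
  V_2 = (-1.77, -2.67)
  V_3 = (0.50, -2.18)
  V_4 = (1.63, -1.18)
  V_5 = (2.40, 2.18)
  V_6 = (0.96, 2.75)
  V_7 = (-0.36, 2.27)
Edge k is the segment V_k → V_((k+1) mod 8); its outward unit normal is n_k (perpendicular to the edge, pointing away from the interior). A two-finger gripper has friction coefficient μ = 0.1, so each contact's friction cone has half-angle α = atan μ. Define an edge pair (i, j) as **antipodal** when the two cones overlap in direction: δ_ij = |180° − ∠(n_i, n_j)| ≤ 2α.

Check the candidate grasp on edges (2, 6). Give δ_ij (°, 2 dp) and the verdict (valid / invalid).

δ = 7.80°, valid

α = atan 0.1 = 5.71°;  2α = 11.42°
edge 2: e_2 = (+2.27, +0.49);  n_2 = (+0.2110, -0.9775)
edge 6: e_6 = (-1.32, -0.48);  n_6 = (-0.3417, +0.9398)
∠(n_2, n_6) = 172.20°
δ = |180° − 172.20°| = 7.80°
7.80° ≤ 2α = 11.42°  →  valid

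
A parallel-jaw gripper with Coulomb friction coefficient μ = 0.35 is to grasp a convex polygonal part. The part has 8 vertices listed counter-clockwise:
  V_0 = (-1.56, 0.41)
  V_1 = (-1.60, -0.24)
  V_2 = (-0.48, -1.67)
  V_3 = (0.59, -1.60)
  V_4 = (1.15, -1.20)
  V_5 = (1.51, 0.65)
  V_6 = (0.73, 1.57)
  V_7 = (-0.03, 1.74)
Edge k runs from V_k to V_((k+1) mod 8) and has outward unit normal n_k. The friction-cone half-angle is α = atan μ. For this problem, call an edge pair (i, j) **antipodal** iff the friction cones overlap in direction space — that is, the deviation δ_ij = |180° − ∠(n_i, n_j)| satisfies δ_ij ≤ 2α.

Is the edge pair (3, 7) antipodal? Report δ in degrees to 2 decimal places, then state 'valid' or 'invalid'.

δ = 5.46°, valid

α = atan 0.35 = 19.29°;  2α = 38.58°
edge 3: e_3 = (+0.56, +0.40);  n_3 = (+0.5812, -0.8137)
edge 7: e_7 = (-1.53, -1.33);  n_7 = (-0.6561, +0.7547)
∠(n_3, n_7) = 174.54°
δ = |180° − 174.54°| = 5.46°
5.46° ≤ 2α = 38.58°  →  valid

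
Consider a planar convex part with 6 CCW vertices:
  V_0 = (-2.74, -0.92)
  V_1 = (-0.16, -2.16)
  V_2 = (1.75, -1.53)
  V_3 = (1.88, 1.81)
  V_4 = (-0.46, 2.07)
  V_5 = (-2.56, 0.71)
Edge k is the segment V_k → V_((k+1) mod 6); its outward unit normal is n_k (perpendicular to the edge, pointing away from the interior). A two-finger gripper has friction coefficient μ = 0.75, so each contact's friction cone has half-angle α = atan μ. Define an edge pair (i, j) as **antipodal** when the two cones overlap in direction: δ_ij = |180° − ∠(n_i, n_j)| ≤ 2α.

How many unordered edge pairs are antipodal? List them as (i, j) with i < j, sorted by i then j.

α = atan 0.75 = 36.87°;  2α = 73.74°
n_0 = (-0.4332, -0.9013)
n_1 = (+0.3132, -0.9497)
n_2 = (+0.9992, -0.0389)
n_3 = (+0.1104, +0.9939)
n_4 = (-0.5436, +0.8394)
n_5 = (-0.9940, +0.1098)
  (0,1): δ = 136.08°  ·
  (0,2): δ = 66.56°  ✓
  (0,3): δ = 19.33°  ✓
  (0,4): δ = 58.60°  ✓
  (0,5): δ = 109.37°  ·
  (1,2): δ = 110.48°  ·
  (1,3): δ = 24.59°  ✓
  (1,4): δ = 14.67°  ✓
  (1,5): δ = 65.44°  ✓
  (2,3): δ = 94.11°  ·
  (2,4): δ = 54.84°  ✓
  (2,5): δ = 4.07°  ✓
  (3,4): δ = 140.73°  ·
  (3,5): δ = 89.96°  ·
  (4,5): δ = 129.23°  ·
antipodal pairs: 8

count = 8; pairs: (0,2), (0,3), (0,4), (1,3), (1,4), (1,5), (2,4), (2,5)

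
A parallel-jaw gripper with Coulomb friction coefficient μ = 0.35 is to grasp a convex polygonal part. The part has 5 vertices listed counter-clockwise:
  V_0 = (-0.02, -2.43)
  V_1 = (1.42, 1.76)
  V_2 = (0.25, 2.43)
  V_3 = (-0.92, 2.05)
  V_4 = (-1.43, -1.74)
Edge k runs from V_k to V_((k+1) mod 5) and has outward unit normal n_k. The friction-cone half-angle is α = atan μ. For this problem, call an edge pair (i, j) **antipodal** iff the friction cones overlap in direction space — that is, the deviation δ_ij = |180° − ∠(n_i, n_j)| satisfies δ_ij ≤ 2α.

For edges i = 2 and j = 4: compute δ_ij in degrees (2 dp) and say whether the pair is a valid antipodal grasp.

δ = 44.07°, invalid

α = atan 0.35 = 19.29°;  2α = 38.58°
edge 2: e_2 = (-1.17, -0.38);  n_2 = (-0.3089, +0.9511)
edge 4: e_4 = (+1.41, -0.69);  n_4 = (-0.4396, -0.8982)
∠(n_2, n_4) = 135.93°
δ = |180° − 135.93°| = 44.07°
44.07° > 2α = 38.58°  →  invalid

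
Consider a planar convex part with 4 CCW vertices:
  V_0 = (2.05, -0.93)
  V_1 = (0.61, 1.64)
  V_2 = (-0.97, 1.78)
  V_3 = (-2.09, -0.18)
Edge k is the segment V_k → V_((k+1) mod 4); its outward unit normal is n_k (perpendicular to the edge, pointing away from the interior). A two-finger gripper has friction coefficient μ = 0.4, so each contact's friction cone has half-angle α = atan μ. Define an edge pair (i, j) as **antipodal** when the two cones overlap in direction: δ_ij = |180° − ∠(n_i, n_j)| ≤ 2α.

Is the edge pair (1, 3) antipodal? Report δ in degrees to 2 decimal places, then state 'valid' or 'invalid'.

δ = 5.20°, valid

α = atan 0.4 = 21.80°;  2α = 43.60°
edge 1: e_1 = (-1.58, +0.14);  n_1 = (+0.0883, +0.9961)
edge 3: e_3 = (+4.14, -0.75);  n_3 = (-0.1783, -0.9840)
∠(n_1, n_3) = 174.80°
δ = |180° − 174.80°| = 5.20°
5.20° ≤ 2α = 43.60°  →  valid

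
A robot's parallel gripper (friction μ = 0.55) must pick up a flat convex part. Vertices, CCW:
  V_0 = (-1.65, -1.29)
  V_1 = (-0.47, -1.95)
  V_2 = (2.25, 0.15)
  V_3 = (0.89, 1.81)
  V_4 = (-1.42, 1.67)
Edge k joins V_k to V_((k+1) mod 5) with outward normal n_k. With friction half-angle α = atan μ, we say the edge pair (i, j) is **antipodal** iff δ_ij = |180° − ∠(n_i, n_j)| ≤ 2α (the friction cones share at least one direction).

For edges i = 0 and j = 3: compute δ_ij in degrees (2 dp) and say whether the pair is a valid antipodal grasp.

δ = 32.69°, valid

α = atan 0.55 = 28.81°;  2α = 57.62°
edge 0: e_0 = (+1.18, -0.66);  n_0 = (-0.4882, -0.8728)
edge 3: e_3 = (-2.31, -0.14);  n_3 = (-0.0605, +0.9982)
∠(n_0, n_3) = 147.31°
δ = |180° − 147.31°| = 32.69°
32.69° ≤ 2α = 57.62°  →  valid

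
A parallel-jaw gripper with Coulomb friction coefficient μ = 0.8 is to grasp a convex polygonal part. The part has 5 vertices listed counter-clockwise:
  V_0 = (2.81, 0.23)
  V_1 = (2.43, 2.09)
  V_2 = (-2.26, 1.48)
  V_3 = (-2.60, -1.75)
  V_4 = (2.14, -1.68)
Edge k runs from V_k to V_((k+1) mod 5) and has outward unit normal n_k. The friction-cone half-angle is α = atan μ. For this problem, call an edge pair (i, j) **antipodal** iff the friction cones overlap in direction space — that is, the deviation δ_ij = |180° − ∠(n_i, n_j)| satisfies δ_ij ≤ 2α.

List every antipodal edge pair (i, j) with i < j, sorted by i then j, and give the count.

α = atan 0.8 = 38.66°;  2α = 77.32°
n_0 = (+0.9798, +0.2002)
n_1 = (-0.1290, +0.9916)
n_2 = (-0.9945, +0.1047)
n_3 = (+0.0148, -0.9999)
n_4 = (+0.9436, -0.3310)
  (0,1): δ = 94.14°  ·
  (0,2): δ = 17.56°  ✓
  (0,3): δ = 79.30°  ·
  (0,4): δ = 149.12°  ·
  (1,2): δ = 103.42°  ·
  (1,3): δ = 6.56°  ✓
  (1,4): δ = 63.26°  ✓
  (2,3): δ = 83.14°  ·
  (2,4): δ = 13.32°  ✓
  (3,4): δ = 110.18°  ·
antipodal pairs: 4

count = 4; pairs: (0,2), (1,3), (1,4), (2,4)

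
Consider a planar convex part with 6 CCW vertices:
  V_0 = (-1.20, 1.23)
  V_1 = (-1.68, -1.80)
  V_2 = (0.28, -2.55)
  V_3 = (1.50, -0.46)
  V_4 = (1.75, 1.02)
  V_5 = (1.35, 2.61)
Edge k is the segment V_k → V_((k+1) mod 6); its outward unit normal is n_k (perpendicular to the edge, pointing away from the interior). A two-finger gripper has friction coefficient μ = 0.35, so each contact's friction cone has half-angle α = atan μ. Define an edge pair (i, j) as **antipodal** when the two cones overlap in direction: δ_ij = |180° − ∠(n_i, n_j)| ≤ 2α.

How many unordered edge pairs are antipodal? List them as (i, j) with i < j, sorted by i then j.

count = 4; pairs: (0,2), (0,3), (0,4), (2,5)

α = atan 0.35 = 19.29°;  2α = 38.58°
n_0 = (-0.9877, +0.1565)
n_1 = (-0.3574, -0.9340)
n_2 = (+0.8636, -0.5041)
n_3 = (+0.9860, -0.1666)
n_4 = (+0.9698, +0.2440)
n_5 = (-0.4759, +0.8795)
  (0,1): δ = 101.94°  ·
  (0,2): δ = 21.27°  ✓
  (0,3): δ = 0.59°  ✓
  (0,4): δ = 23.12°  ✓
  (0,5): δ = 127.42°  ·
  (1,2): δ = 99.33°  ·
  (1,3): δ = 78.65°  ·
  (1,4): δ = 54.94°  ·
  (1,5): δ = 49.36°  ·
  (2,3): δ = 159.31°  ·
  (2,4): δ = 135.61°  ·
  (2,5): δ = 31.31°  ✓
  (3,4): δ = 156.29°  ·
  (3,5): δ = 51.99°  ·
  (4,5): δ = 75.70°  ·
antipodal pairs: 4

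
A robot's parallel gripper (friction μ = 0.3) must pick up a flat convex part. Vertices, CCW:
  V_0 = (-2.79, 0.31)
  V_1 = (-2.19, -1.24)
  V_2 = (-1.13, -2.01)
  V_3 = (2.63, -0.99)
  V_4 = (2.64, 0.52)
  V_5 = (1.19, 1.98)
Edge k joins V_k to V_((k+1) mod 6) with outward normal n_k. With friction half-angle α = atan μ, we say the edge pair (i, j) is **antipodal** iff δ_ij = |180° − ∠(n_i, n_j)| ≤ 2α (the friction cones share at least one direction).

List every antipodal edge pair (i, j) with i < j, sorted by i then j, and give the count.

α = atan 0.3 = 16.70°;  2α = 33.40°
n_0 = (-0.9326, -0.3610)
n_1 = (-0.5877, -0.8091)
n_2 = (+0.2618, -0.9651)
n_3 = (+1.0000, -0.0066)
n_4 = (+0.7095, +0.7047)
n_5 = (-0.3869, +0.9221)
  (0,1): δ = 147.16°  ·
  (0,2): δ = 95.98°  ·
  (0,3): δ = 21.54°  ✓
  (0,4): δ = 23.64°  ✓
  (0,5): δ = 91.60°  ·
  (1,2): δ = 128.83°  ·
  (1,3): δ = 54.38°  ·
  (1,4): δ = 9.20°  ✓
  (1,5): δ = 58.76°  ·
  (2,3): δ = 105.56°  ·
  (2,4): δ = 60.37°  ·
  (2,5): δ = 7.59°  ✓
  (3,4): δ = 134.82°  ·
  (3,5): δ = 66.86°  ·
  (4,5): δ = 112.04°  ·
antipodal pairs: 4

count = 4; pairs: (0,3), (0,4), (1,4), (2,5)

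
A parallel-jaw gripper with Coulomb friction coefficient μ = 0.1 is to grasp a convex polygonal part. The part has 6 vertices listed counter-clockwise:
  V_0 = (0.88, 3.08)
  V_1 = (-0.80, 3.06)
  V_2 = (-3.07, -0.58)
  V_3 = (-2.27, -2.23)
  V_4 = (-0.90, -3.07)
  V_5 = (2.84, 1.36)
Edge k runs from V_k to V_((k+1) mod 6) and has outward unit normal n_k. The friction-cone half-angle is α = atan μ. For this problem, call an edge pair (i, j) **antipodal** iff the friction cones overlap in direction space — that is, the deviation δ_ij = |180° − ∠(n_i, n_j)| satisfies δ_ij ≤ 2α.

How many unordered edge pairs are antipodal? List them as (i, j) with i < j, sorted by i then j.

α = atan 0.1 = 5.71°;  2α = 11.42°
n_0 = (-0.0119, +0.9999)
n_1 = (-0.8485, +0.5292)
n_2 = (-0.8998, -0.4363)
n_3 = (-0.5227, -0.8525)
n_4 = (+0.7641, -0.6451)
n_5 = (+0.6596, +0.7516)
  (0,1): δ = 122.63°  ·
  (0,2): δ = 64.82°  ·
  (0,3): δ = 32.20°  ·
  (0,4): δ = 49.15°  ·
  (0,5): δ = 138.05°  ·
  (1,2): δ = 122.18°  ·
  (1,3): δ = 89.57°  ·
  (1,4): δ = 8.22°  ✓
  (1,5): δ = 80.68°  ·
  (2,3): δ = 147.38°  ·
  (2,4): δ = 66.04°  ·
  (2,5): δ = 22.87°  ·
  (3,4): δ = 98.66°  ·
  (3,5): δ = 9.75°  ✓
  (4,5): δ = 91.10°  ·
antipodal pairs: 2

count = 2; pairs: (1,4), (3,5)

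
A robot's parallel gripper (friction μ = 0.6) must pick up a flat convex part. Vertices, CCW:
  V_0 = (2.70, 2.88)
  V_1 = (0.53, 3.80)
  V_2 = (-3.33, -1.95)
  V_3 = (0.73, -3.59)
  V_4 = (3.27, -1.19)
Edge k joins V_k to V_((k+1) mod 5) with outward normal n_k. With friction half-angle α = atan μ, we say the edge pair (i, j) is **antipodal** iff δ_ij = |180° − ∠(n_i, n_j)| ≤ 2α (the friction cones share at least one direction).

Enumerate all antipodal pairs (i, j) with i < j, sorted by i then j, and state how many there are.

count = 4; pairs: (0,2), (1,3), (1,4), (2,4)

α = atan 0.6 = 30.96°;  2α = 61.93°
n_0 = (+0.3903, +0.9207)
n_1 = (-0.8303, +0.5574)
n_2 = (-0.3745, -0.9272)
n_3 = (+0.6868, -0.7269)
n_4 = (+0.9903, +0.1387)
  (0,1): δ = 100.90°  ·
  (0,2): δ = 0.98°  ✓
  (0,3): δ = 66.35°  ·
  (0,4): δ = 120.95°  ·
  (1,2): δ = 78.12°  ·
  (1,3): δ = 12.75°  ✓
  (1,4): δ = 41.85°  ✓
  (2,3): δ = 114.63°  ·
  (2,4): δ = 60.03°  ✓
  (3,4): δ = 125.40°  ·
antipodal pairs: 4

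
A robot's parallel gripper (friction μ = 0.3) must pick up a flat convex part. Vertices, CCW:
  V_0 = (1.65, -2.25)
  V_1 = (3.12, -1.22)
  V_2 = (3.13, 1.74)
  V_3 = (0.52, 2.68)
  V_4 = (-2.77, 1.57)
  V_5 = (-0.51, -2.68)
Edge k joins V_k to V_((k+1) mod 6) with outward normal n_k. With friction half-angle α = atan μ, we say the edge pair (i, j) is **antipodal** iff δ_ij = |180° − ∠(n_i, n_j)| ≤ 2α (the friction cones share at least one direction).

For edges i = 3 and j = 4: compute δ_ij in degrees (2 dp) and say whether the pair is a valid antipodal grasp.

α = atan 0.3 = 16.70°;  2α = 33.40°
edge 3: e_3 = (-3.29, -1.11);  n_3 = (-0.3197, +0.9475)
edge 4: e_4 = (+2.26, -4.25);  n_4 = (-0.8829, -0.4695)
∠(n_3, n_4) = 99.36°
δ = |180° − 99.36°| = 80.64°
80.64° > 2α = 33.40°  →  invalid

δ = 80.64°, invalid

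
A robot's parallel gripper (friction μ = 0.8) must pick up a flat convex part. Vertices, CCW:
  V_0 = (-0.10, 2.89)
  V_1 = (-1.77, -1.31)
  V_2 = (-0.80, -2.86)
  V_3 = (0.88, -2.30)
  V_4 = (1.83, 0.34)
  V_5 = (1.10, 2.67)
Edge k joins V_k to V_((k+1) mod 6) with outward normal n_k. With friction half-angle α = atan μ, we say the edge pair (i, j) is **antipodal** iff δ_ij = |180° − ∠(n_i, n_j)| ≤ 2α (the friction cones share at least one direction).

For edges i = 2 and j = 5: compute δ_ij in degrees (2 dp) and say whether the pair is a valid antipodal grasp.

α = atan 0.8 = 38.66°;  2α = 77.32°
edge 2: e_2 = (+1.68, +0.56);  n_2 = (+0.3162, -0.9487)
edge 5: e_5 = (-1.20, +0.22);  n_5 = (+0.1803, +0.9836)
∠(n_2, n_5) = 151.18°
δ = |180° − 151.18°| = 28.82°
28.82° ≤ 2α = 77.32°  →  valid

δ = 28.82°, valid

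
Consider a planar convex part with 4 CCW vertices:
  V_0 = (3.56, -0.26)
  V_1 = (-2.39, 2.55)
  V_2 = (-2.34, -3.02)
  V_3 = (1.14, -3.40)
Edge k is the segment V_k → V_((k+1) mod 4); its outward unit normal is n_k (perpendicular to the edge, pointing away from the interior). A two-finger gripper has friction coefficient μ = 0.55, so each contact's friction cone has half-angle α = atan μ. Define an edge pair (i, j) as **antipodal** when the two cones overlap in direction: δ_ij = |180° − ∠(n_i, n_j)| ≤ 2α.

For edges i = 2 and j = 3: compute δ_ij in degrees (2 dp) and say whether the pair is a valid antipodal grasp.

α = atan 0.55 = 28.81°;  2α = 57.62°
edge 2: e_2 = (+3.48, -0.38);  n_2 = (-0.1086, -0.9941)
edge 3: e_3 = (+2.42, +3.14);  n_3 = (+0.7921, -0.6104)
∠(n_2, n_3) = 58.61°
δ = |180° − 58.61°| = 121.39°
121.39° > 2α = 57.62°  →  invalid

δ = 121.39°, invalid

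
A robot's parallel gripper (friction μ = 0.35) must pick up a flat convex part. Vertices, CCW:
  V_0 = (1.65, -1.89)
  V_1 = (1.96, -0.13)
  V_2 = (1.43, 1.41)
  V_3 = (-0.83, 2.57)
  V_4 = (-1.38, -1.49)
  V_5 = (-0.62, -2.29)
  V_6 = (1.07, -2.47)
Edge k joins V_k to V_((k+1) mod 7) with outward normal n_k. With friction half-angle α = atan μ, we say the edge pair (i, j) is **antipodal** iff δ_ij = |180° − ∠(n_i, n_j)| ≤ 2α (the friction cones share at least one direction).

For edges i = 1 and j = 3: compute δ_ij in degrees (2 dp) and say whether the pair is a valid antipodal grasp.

α = atan 0.35 = 19.29°;  2α = 38.58°
edge 1: e_1 = (-0.53, +1.54);  n_1 = (+0.9456, +0.3254)
edge 3: e_3 = (-0.55, -4.06);  n_3 = (-0.9909, +0.1342)
∠(n_1, n_3) = 153.29°
δ = |180° − 153.29°| = 26.71°
26.71° ≤ 2α = 38.58°  →  valid

δ = 26.71°, valid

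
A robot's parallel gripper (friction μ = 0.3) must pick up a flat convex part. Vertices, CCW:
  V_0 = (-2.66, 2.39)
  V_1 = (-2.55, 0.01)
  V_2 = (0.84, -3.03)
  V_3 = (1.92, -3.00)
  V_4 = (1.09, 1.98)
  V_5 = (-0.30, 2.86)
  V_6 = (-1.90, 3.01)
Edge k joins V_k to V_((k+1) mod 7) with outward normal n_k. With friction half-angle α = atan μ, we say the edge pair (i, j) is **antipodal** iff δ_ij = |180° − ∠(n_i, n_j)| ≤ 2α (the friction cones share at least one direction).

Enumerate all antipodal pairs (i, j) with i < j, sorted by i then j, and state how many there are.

α = atan 0.3 = 16.70°;  2α = 33.40°
n_0 = (-0.9989, -0.0462)
n_1 = (-0.6676, -0.7445)
n_2 = (+0.0278, -0.9996)
n_3 = (+0.9864, +0.1644)
n_4 = (+0.5349, +0.8449)
n_5 = (+0.0933, +0.9956)
n_6 = (-0.6321, +0.7749)
  (0,1): δ = 134.53°  ·
  (0,2): δ = 91.06°  ·
  (0,3): δ = 6.82°  ✓
  (0,4): δ = 55.02°  ·
  (0,5): δ = 82.00°  ·
  (0,6): δ = 126.56°  ·
  (1,2): δ = 136.52°  ·
  (1,3): δ = 38.65°  ·
  (1,4): δ = 9.55°  ✓
  (1,5): δ = 36.53°  ·
  (1,6): δ = 81.09°  ·
  (2,3): δ = 82.13°  ·
  (2,4): δ = 33.93°  ·
  (2,5): δ = 6.95°  ✓
  (2,6): δ = 37.62°  ·
  (3,4): δ = 131.80°  ·
  (3,5): δ = 104.82°  ·
  (3,6): δ = 60.26°  ·
  (4,5): δ = 153.02°  ·
  (4,6): δ = 108.46°  ·
  (5,6): δ = 135.44°  ·
antipodal pairs: 3

count = 3; pairs: (0,3), (1,4), (2,5)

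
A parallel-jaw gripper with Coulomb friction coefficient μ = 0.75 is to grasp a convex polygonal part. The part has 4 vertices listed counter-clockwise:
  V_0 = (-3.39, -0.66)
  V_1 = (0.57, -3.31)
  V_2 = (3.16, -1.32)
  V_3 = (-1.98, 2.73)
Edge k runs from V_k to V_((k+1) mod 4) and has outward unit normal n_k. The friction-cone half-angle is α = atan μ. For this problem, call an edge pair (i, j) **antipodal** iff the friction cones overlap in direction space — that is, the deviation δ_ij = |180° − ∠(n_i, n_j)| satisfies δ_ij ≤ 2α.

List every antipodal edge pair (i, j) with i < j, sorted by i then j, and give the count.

count = 2; pairs: (0,2), (1,3)

α = atan 0.75 = 36.87°;  2α = 73.74°
n_0 = (-0.5562, -0.8311)
n_1 = (+0.6093, -0.7930)
n_2 = (+0.6189, +0.7855)
n_3 = (-0.9233, +0.3840)
  (0,1): δ = 108.67°  ·
  (0,2): δ = 4.45°  ✓
  (0,3): δ = 101.21°  ·
  (1,2): δ = 75.77°  ·
  (1,3): δ = 29.88°  ✓
  (2,3): δ = 74.35°  ·
antipodal pairs: 2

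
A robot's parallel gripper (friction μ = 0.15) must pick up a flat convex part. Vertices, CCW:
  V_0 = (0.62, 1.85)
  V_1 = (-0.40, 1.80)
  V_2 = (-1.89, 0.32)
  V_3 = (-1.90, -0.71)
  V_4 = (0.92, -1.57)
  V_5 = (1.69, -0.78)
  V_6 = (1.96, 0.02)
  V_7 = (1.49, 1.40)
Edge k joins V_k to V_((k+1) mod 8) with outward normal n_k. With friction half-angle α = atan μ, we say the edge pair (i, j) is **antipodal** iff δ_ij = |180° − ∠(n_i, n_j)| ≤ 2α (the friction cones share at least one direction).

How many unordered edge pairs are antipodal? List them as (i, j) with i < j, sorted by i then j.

α = atan 0.15 = 8.53°;  2α = 17.06°
n_0 = (-0.0490, +0.9988)
n_1 = (-0.7047, +0.7095)
n_2 = (-1.0000, +0.0097)
n_3 = (-0.2917, -0.9565)
n_4 = (+0.7161, -0.6980)
n_5 = (+0.9475, -0.3198)
n_6 = (+0.9466, +0.3224)
n_7 = (+0.4594, +0.8882)
  (0,1): δ = 138.00°  ·
  (0,2): δ = 93.36°  ·
  (0,3): δ = 19.77°  ·
  (0,4): δ = 42.93°  ·
  (0,5): δ = 68.54°  ·
  (0,6): δ = 106.00°  ·
  (0,7): δ = 149.84°  ·
  (1,2): δ = 135.36°  ·
  (1,3): δ = 61.77°  ·
  (1,4): δ = 0.93°  ✓
  (1,5): δ = 26.54°  ·
  (1,6): δ = 64.00°  ·
  (1,7): δ = 107.84°  ·
  (2,3): δ = 106.40°  ·
  (2,4): δ = 43.71°  ·
  (2,5): δ = 18.09°  ·
  (2,6): δ = 19.36°  ·
  (2,7): δ = 63.21°  ·
  (3,4): δ = 117.31°  ·
  (3,5): δ = 91.69°  ·
  (3,6): δ = 54.23°  ·
  (3,7): δ = 10.39°  ✓
  (4,5): δ = 154.38°  ·
  (4,6): δ = 116.93°  ·
  (4,7): δ = 73.08°  ·
  (5,6): δ = 142.54°  ·
  (5,7): δ = 98.70°  ·
  (6,7): δ = 136.16°  ·
antipodal pairs: 2

count = 2; pairs: (1,4), (3,7)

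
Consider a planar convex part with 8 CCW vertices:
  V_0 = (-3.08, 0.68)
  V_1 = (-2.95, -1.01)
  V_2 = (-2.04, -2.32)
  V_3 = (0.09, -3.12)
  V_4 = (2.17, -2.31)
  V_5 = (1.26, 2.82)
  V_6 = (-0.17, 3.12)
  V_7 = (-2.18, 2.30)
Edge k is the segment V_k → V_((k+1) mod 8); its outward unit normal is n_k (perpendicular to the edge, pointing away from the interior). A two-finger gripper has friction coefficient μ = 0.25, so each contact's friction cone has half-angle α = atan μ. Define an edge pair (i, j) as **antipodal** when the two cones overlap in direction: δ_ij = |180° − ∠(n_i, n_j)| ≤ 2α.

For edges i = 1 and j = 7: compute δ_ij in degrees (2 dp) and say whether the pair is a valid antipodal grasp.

α = atan 0.25 = 14.04°;  2α = 28.07°
edge 1: e_1 = (+0.91, -1.31);  n_1 = (-0.8213, -0.5705)
edge 7: e_7 = (-0.90, -1.62);  n_7 = (-0.8742, +0.4856)
∠(n_1, n_7) = 63.84°
δ = |180° − 63.84°| = 116.16°
116.16° > 2α = 28.07°  →  invalid

δ = 116.16°, invalid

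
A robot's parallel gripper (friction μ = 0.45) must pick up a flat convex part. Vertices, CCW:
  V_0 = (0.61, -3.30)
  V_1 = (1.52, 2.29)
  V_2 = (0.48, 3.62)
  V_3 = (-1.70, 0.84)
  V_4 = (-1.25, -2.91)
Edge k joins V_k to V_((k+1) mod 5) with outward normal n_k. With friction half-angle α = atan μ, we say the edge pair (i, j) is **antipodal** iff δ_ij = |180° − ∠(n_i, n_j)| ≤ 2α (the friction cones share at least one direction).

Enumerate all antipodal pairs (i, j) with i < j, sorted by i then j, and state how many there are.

count = 4; pairs: (0,2), (0,3), (1,3), (1,4)

α = atan 0.45 = 24.23°;  2α = 48.46°
n_0 = (+0.9870, -0.1607)
n_1 = (+0.7878, +0.6160)
n_2 = (-0.7869, +0.6171)
n_3 = (-0.9929, -0.1191)
n_4 = (-0.2052, -0.9787)
  (0,1): δ = 132.73°  ·
  (0,2): δ = 28.86°  ✓
  (0,3): δ = 16.09°  ✓
  (0,4): δ = 87.40°  ·
  (1,2): δ = 76.13°  ·
  (1,3): δ = 31.18°  ✓
  (1,4): δ = 40.13°  ✓
  (2,3): δ = 135.05°  ·
  (2,4): δ = 63.74°  ·
  (3,4): δ = 108.68°  ·
antipodal pairs: 4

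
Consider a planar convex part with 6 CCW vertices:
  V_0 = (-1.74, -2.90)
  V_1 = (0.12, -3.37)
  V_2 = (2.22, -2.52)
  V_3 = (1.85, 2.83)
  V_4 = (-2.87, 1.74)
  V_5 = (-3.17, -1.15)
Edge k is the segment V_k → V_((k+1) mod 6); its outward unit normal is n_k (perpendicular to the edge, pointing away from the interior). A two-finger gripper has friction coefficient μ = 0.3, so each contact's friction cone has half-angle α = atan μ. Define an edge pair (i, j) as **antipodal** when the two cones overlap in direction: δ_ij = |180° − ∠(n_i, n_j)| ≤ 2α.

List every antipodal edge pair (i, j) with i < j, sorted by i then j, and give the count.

count = 3; pairs: (0,3), (1,3), (2,4)

α = atan 0.3 = 16.70°;  2α = 33.40°
n_0 = (-0.2450, -0.9695)
n_1 = (+0.3752, -0.9269)
n_2 = (+0.9976, +0.0690)
n_3 = (-0.2250, +0.9744)
n_4 = (-0.9947, +0.1033)
n_5 = (-0.7744, -0.6328)
  (0,1): δ = 143.78°  ·
  (0,2): δ = 71.86°  ·
  (0,3): δ = 27.18°  ✓
  (0,4): δ = 98.25°  ·
  (0,5): δ = 143.43°  ·
  (1,2): δ = 108.08°  ·
  (1,3): δ = 9.03°  ✓
  (1,4): δ = 62.04°  ·
  (1,5): δ = 107.22°  ·
  (2,3): δ = 80.95°  ·
  (2,4): δ = 9.88°  ✓
  (2,5): δ = 35.30°  ·
  (3,4): δ = 108.93°  ·
  (3,5): δ = 63.75°  ·
  (4,5): δ = 134.82°  ·
antipodal pairs: 3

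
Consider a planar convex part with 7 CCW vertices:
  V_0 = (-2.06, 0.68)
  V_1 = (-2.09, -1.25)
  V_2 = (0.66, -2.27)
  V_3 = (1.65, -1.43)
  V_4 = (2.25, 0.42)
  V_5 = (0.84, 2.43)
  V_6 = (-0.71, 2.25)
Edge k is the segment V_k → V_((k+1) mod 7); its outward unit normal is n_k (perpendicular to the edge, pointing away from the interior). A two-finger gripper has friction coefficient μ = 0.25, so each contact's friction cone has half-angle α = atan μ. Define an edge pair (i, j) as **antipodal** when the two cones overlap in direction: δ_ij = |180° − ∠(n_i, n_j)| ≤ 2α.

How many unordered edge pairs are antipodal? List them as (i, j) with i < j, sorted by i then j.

count = 4; pairs: (0,3), (1,5), (2,6), (3,6)

α = atan 0.25 = 14.04°;  2α = 28.07°
n_0 = (-0.9999, +0.0155)
n_1 = (-0.3478, -0.9376)
n_2 = (+0.6470, -0.7625)
n_3 = (+0.9512, -0.3085)
n_4 = (+0.8187, +0.5743)
n_5 = (-0.1154, +0.9933)
n_6 = (-0.7582, +0.6520)
  (0,1): δ = 109.46°  ·
  (0,2): δ = 48.80°  ·
  (0,3): δ = 17.08°  ✓
  (0,4): δ = 35.94°  ·
  (0,5): δ = 97.51°  ·
  (0,6): δ = 140.20°  ·
  (1,2): δ = 119.34°  ·
  (1,3): δ = 87.62°  ·
  (1,4): δ = 34.60°  ·
  (1,5): δ = 26.97°  ✓
  (1,6): δ = 69.66°  ·
  (2,3): δ = 148.28°  ·
  (2,4): δ = 95.26°  ·
  (2,5): δ = 33.69°  ·
  (2,6): δ = 8.99°  ✓
  (3,4): δ = 126.98°  ·
  (3,5): δ = 65.41°  ·
  (3,6): δ = 22.72°  ✓
  (4,5): δ = 118.43°  ·
  (4,6): δ = 75.74°  ·
  (5,6): δ = 137.32°  ·
antipodal pairs: 4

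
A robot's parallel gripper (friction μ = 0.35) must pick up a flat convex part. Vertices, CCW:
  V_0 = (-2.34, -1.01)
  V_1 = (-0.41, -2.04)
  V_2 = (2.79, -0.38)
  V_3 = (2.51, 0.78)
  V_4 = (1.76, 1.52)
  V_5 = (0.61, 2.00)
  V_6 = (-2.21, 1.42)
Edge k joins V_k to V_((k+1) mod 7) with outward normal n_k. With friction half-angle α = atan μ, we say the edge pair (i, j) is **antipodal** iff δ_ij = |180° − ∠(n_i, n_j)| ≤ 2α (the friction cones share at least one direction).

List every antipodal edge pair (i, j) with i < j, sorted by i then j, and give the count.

α = atan 0.35 = 19.29°;  2α = 38.58°
n_0 = (-0.4708, -0.8822)
n_1 = (+0.4605, -0.8877)
n_2 = (+0.9721, +0.2346)
n_3 = (+0.7023, +0.7118)
n_4 = (+0.3852, +0.9228)
n_5 = (-0.2015, +0.9795)
n_6 = (-0.9986, +0.0534)
  (0,1): δ = 124.49°  ·
  (0,2): δ = 48.34°  ·
  (0,3): δ = 16.53°  ✓
  (0,4): δ = 5.43°  ✓
  (0,5): δ = 39.71°  ·
  (0,6): δ = 115.03°  ·
  (1,2): δ = 103.85°  ·
  (1,3): δ = 72.03°  ·
  (1,4): δ = 50.07°  ·
  (1,5): δ = 15.80°  ✓
  (1,6): δ = 59.52°  ·
  (2,3): δ = 148.19°  ·
  (2,4): δ = 126.23°  ·
  (2,5): δ = 91.95°  ·
  (2,6): δ = 16.63°  ✓
  (3,4): δ = 158.04°  ·
  (3,5): δ = 123.76°  ·
  (3,6): δ = 48.45°  ·
  (4,5): δ = 145.72°  ·
  (4,6): δ = 70.41°  ·
  (5,6): δ = 104.68°  ·
antipodal pairs: 4

count = 4; pairs: (0,3), (0,4), (1,5), (2,6)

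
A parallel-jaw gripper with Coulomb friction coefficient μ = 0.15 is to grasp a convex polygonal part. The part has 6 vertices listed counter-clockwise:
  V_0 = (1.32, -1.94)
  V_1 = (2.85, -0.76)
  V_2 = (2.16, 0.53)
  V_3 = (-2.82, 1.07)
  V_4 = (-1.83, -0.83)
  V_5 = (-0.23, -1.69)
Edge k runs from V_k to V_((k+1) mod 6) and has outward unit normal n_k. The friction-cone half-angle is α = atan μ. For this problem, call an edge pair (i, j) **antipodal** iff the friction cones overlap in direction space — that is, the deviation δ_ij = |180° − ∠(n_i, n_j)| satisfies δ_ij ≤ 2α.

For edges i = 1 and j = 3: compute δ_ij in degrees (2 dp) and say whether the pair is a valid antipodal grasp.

α = atan 0.15 = 8.53°;  2α = 17.06°
edge 1: e_1 = (-0.69, +1.29);  n_1 = (+0.8818, +0.4717)
edge 3: e_3 = (+0.99, -1.90);  n_3 = (-0.8868, -0.4621)
∠(n_1, n_3) = 179.38°
δ = |180° − 179.38°| = 0.62°
0.62° ≤ 2α = 17.06°  →  valid

δ = 0.62°, valid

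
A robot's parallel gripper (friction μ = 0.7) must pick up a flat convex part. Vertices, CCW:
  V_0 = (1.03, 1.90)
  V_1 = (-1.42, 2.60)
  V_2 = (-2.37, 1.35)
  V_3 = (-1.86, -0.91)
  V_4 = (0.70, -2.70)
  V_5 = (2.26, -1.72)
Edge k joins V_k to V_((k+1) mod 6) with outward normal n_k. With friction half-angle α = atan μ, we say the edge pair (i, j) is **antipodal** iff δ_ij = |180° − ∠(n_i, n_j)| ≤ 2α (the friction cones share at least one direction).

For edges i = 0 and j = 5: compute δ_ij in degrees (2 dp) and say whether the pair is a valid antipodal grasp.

α = atan 0.7 = 34.99°;  2α = 69.98°
edge 0: e_0 = (-2.45, +0.70);  n_0 = (+0.2747, +0.9615)
edge 5: e_5 = (-1.23, +3.62);  n_5 = (+0.9468, +0.3217)
∠(n_0, n_5) = 55.29°
δ = |180° − 55.29°| = 124.71°
124.71° > 2α = 69.98°  →  invalid

δ = 124.71°, invalid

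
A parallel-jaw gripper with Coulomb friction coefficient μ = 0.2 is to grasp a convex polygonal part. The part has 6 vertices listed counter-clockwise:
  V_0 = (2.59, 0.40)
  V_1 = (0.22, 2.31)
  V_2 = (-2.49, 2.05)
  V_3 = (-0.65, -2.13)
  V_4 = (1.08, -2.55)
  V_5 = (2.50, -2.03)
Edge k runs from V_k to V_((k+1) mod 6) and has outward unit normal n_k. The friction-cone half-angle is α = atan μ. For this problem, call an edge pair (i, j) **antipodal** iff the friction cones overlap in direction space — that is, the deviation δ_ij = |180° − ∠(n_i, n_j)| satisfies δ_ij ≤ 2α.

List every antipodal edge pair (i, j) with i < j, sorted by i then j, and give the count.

count = 2; pairs: (1,3), (1,4)

α = atan 0.2 = 11.31°;  2α = 22.62°
n_0 = (+0.6275, +0.7786)
n_1 = (-0.0955, +0.9954)
n_2 = (-0.9153, -0.4029)
n_3 = (-0.2359, -0.9718)
n_4 = (+0.3439, -0.9390)
n_5 = (+0.9993, -0.0370)
  (0,1): δ = 135.65°  ·
  (0,2): δ = 27.38°  ·
  (0,3): δ = 25.22°  ·
  (0,4): δ = 58.98°  ·
  (0,5): δ = 126.74°  ·
  (1,2): δ = 71.72°  ·
  (1,3): δ = 19.13°  ✓
  (1,4): δ = 14.63°  ✓
  (1,5): δ = 82.40°  ·
  (2,3): δ = 127.40°  ·
  (2,4): δ = 93.65°  ·
  (2,5): δ = 25.88°  ·
  (3,4): δ = 146.24°  ·
  (3,5): δ = 78.48°  ·
  (4,5): δ = 112.23°  ·
antipodal pairs: 2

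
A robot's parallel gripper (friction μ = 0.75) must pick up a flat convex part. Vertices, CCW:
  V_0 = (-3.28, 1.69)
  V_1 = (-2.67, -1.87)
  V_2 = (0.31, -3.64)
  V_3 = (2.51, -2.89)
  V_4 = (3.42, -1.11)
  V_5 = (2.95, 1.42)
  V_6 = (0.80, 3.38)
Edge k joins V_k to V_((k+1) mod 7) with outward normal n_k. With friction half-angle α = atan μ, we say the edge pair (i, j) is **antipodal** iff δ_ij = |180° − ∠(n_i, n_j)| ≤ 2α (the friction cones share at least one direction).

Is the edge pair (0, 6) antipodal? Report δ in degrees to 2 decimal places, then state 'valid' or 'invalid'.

α = atan 0.75 = 36.87°;  2α = 73.74°
edge 0: e_0 = (+0.61, -3.56);  n_0 = (-0.9856, -0.1689)
edge 6: e_6 = (-4.08, -1.69);  n_6 = (-0.3827, +0.9239)
∠(n_0, n_6) = 77.22°
δ = |180° − 77.22°| = 102.78°
102.78° > 2α = 73.74°  →  invalid

δ = 102.78°, invalid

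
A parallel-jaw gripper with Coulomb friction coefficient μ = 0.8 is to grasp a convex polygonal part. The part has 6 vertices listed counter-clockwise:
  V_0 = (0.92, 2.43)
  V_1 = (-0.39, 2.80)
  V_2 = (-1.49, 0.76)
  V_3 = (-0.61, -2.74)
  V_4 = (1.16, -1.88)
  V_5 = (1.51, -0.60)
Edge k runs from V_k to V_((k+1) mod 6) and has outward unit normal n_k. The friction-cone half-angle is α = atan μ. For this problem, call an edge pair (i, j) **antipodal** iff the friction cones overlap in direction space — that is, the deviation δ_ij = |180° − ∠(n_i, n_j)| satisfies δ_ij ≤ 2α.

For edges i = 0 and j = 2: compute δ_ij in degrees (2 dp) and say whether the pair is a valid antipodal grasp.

α = atan 0.8 = 38.66°;  2α = 77.32°
edge 0: e_0 = (-1.31, +0.37);  n_0 = (+0.2718, +0.9624)
edge 2: e_2 = (+0.88, -3.50);  n_2 = (-0.9698, -0.2438)
∠(n_0, n_2) = 119.89°
δ = |180° − 119.89°| = 60.11°
60.11° ≤ 2α = 77.32°  →  valid

δ = 60.11°, valid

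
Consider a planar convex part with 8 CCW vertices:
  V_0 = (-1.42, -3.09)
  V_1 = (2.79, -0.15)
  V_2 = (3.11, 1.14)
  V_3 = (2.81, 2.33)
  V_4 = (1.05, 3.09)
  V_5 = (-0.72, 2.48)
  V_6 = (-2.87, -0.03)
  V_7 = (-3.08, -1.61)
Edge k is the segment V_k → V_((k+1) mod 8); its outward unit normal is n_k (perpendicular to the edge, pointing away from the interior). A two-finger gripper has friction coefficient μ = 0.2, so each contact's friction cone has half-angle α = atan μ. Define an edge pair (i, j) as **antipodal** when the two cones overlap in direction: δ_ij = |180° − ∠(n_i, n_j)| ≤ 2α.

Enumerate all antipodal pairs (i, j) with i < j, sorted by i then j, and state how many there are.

α = atan 0.2 = 11.31°;  2α = 22.62°
n_0 = (+0.5725, -0.8199)
n_1 = (+0.9706, -0.2408)
n_2 = (+0.9697, +0.2445)
n_3 = (+0.3964, +0.9181)
n_4 = (-0.3258, +0.9454)
n_5 = (-0.7595, +0.6505)
n_6 = (-0.9913, +0.1318)
n_7 = (-0.6655, -0.7464)
  (0,1): δ = 138.86°  ·
  (0,2): δ = 110.78°  ·
  (0,3): δ = 58.28°  ·
  (0,4): δ = 15.91°  ✓
  (0,5): δ = 14.49°  ✓
  (0,6): δ = 47.50°  ·
  (0,7): δ = 103.35°  ·
  (1,2): δ = 151.92°  ·
  (1,3): δ = 99.42°  ·
  (1,4): δ = 57.05°  ·
  (1,5): δ = 26.65°  ·
  (1,6): δ = 6.36°  ✓
  (1,7): δ = 62.21°  ·
  (2,3): δ = 127.51°  ·
  (2,4): δ = 85.13°  ·
  (2,5): δ = 54.73°  ·
  (2,6): δ = 21.72°  ✓
  (2,7): δ = 34.13°  ·
  (3,4): δ = 137.63°  ·
  (3,5): δ = 107.23°  ·
  (3,6): δ = 74.22°  ·
  (3,7): δ = 18.36°  ✓
  (4,5): δ = 149.60°  ·
  (4,6): δ = 116.59°  ·
  (4,7): δ = 60.73°  ·
  (5,6): δ = 146.99°  ·
  (5,7): δ = 91.14°  ·
  (6,7): δ = 124.15°  ·
antipodal pairs: 5

count = 5; pairs: (0,4), (0,5), (1,6), (2,6), (3,7)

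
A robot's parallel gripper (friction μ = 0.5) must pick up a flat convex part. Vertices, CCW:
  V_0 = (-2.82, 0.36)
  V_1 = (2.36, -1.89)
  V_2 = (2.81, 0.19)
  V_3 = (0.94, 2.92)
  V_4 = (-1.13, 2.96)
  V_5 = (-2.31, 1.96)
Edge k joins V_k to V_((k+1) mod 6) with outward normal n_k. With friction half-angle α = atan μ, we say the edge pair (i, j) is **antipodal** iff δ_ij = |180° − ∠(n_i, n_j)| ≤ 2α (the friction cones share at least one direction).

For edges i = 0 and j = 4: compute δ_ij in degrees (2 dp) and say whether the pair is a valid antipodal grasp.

δ = 63.76°, invalid

α = atan 0.5 = 26.57°;  2α = 53.13°
edge 0: e_0 = (+5.18, -2.25);  n_0 = (-0.3984, -0.9172)
edge 4: e_4 = (-1.18, -1.00);  n_4 = (-0.6465, +0.7629)
∠(n_0, n_4) = 116.24°
δ = |180° − 116.24°| = 63.76°
63.76° > 2α = 53.13°  →  invalid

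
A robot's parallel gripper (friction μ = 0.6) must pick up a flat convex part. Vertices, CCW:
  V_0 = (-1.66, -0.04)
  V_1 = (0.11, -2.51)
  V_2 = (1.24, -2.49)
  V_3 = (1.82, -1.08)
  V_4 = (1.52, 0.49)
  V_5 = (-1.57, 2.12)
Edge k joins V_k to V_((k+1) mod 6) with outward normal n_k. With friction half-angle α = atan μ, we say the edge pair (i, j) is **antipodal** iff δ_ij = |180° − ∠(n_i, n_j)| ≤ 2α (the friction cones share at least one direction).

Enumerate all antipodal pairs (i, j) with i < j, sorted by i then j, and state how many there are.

α = atan 0.6 = 30.96°;  2α = 61.93°
n_0 = (-0.8128, -0.5825)
n_1 = (+0.0177, -0.9998)
n_2 = (+0.9248, -0.3804)
n_3 = (+0.9822, +0.1877)
n_4 = (+0.4666, +0.8845)
n_5 = (-0.9991, +0.0416)
  (0,1): δ = 124.61°  ·
  (0,2): δ = 57.99°  ✓
  (0,3): δ = 24.81°  ✓
  (0,4): δ = 26.56°  ✓
  (0,5): δ = 141.99°  ·
  (1,2): δ = 113.37°  ·
  (1,3): δ = 80.20°  ·
  (1,4): δ = 28.83°  ✓
  (1,5): δ = 86.60°  ·
  (2,3): δ = 146.82°  ·
  (2,4): δ = 95.45°  ·
  (2,5): δ = 19.97°  ✓
  (3,4): δ = 128.63°  ·
  (3,5): δ = 13.20°  ✓
  (4,5): δ = 64.57°  ·
antipodal pairs: 6

count = 6; pairs: (0,2), (0,3), (0,4), (1,4), (2,5), (3,5)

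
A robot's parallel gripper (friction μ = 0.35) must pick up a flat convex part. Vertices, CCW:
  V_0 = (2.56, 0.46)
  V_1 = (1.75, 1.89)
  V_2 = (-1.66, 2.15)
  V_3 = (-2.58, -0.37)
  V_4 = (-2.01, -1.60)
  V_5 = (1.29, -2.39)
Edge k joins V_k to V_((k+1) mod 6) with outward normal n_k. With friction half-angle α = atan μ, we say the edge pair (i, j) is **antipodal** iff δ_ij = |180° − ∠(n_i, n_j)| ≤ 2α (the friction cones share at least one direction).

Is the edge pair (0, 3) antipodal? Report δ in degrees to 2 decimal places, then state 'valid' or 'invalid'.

α = atan 0.35 = 19.29°;  2α = 38.58°
edge 0: e_0 = (-0.81, +1.43);  n_0 = (+0.8701, +0.4929)
edge 3: e_3 = (+0.57, -1.23);  n_3 = (-0.9073, -0.4205)
∠(n_0, n_3) = 175.34°
δ = |180° − 175.34°| = 4.66°
4.66° ≤ 2α = 38.58°  →  valid

δ = 4.66°, valid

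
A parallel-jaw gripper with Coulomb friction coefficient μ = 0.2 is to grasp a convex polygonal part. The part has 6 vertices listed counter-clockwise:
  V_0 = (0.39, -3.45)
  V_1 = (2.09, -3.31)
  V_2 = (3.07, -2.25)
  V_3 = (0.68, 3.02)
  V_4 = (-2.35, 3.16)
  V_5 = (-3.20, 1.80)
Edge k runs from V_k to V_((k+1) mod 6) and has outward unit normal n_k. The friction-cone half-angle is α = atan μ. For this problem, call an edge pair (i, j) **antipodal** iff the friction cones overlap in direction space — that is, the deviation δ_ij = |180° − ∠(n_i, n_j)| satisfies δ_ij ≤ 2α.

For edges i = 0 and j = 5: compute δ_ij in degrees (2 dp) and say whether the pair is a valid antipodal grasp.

α = atan 0.2 = 11.31°;  2α = 22.62°
edge 0: e_0 = (+1.70, +0.14);  n_0 = (+0.0821, -0.9966)
edge 5: e_5 = (+3.59, -5.25);  n_5 = (-0.8255, -0.5645)
∠(n_0, n_5) = 60.34°
δ = |180° − 60.34°| = 119.66°
119.66° > 2α = 22.62°  →  invalid

δ = 119.66°, invalid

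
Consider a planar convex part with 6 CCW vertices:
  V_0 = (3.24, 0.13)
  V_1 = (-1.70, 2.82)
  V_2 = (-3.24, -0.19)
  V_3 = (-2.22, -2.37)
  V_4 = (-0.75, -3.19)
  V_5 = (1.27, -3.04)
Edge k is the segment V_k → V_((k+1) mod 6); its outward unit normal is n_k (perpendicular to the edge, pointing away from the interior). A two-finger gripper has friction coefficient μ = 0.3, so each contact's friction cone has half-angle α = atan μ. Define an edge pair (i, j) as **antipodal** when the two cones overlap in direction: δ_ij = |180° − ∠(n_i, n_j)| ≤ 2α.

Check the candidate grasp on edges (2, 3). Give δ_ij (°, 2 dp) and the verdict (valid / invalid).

α = atan 0.3 = 16.70°;  2α = 33.40°
edge 2: e_2 = (+1.02, -2.18);  n_2 = (-0.9058, -0.4238)
edge 3: e_3 = (+1.47, -0.82);  n_3 = (-0.4872, -0.8733)
∠(n_2, n_3) = 35.77°
δ = |180° − 35.77°| = 144.23°
144.23° > 2α = 33.40°  →  invalid

δ = 144.23°, invalid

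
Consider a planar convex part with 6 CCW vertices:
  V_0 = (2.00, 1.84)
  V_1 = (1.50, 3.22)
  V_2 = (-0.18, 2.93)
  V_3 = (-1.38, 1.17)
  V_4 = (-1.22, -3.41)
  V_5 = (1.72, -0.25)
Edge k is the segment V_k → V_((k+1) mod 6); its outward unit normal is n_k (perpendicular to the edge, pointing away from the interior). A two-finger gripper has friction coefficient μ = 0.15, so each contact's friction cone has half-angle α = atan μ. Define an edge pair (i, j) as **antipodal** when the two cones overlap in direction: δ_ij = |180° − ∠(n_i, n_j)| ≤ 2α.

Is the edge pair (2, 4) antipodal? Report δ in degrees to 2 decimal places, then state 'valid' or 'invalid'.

δ = 8.65°, valid

α = atan 0.15 = 8.53°;  2α = 17.06°
edge 2: e_2 = (-1.20, -1.76);  n_2 = (-0.8262, +0.5633)
edge 4: e_4 = (+2.94, +3.16);  n_4 = (+0.7321, -0.6812)
∠(n_2, n_4) = 171.35°
δ = |180° − 171.35°| = 8.65°
8.65° ≤ 2α = 17.06°  →  valid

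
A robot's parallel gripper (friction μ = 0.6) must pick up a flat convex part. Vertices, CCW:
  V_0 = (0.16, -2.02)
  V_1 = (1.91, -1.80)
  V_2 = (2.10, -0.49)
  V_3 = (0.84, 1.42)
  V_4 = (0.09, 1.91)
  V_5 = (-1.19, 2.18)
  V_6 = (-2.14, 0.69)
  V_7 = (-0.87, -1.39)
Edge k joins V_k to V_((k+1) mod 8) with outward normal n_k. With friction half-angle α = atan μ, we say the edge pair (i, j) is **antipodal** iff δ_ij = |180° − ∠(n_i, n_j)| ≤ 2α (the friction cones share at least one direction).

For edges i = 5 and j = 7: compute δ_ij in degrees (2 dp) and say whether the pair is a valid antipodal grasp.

δ = 88.93°, invalid

α = atan 0.6 = 30.96°;  2α = 61.93°
edge 5: e_5 = (-0.95, -1.49);  n_5 = (-0.8432, +0.5376)
edge 7: e_7 = (+1.03, -0.63);  n_7 = (-0.5218, -0.8531)
∠(n_5, n_7) = 91.07°
δ = |180° − 91.07°| = 88.93°
88.93° > 2α = 61.93°  →  invalid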